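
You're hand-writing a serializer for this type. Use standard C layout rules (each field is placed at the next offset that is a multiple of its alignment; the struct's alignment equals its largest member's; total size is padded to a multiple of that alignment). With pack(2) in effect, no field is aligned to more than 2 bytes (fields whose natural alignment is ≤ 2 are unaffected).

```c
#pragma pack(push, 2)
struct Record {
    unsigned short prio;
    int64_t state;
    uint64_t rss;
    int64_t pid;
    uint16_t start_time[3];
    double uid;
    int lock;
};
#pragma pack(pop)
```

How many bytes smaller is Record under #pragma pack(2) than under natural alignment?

12

natural layout:
  0..2  prio  (2B, 2-aligned)
  2..8  -- padding (6B)
  8..16  state  (8B, 8-aligned)
  16..24  rss  (8B, 8-aligned)
  24..32  pid  (8B, 8-aligned)
  32..38  start_time  (6B, 2-aligned)
  38..40  -- padding (2B)
  40..48  uid  (8B, 8-aligned)
  48..52  lock  (4B, 4-aligned)
  52..56  -- tail padding (4B)
  sizeof = 56, alignof = 8
packed(2) layout:
  0..2  prio  (2B, 2-aligned)
  2..10  state  (8B, 2-aligned)
  10..18  rss  (8B, 2-aligned)
  18..26  pid  (8B, 2-aligned)
  26..32  start_time  (6B, 2-aligned)
  32..40  uid  (8B, 2-aligned)
  40..44  lock  (4B, 2-aligned)
  sizeof = 44, alignof = 2
56 − 44 = 12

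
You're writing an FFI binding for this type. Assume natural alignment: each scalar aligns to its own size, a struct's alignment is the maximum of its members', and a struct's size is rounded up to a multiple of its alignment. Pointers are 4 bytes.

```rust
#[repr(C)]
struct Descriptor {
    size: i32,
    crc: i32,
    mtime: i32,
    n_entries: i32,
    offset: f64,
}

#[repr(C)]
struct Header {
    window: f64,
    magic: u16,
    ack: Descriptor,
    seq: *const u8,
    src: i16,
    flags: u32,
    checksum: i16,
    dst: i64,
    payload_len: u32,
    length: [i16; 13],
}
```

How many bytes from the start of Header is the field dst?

56

Descriptor: @0: size [4B, align 4] → 4; @4: crc [4B, align 4] → 8; @8: mtime [4B, align 4] → 12; @12: n_entries [4B, align 4] → 16; @16: offset [8B, align 8] → 24; size 24, align 8
@0: window [8B, align 8] → 8
@8: magic [2B, align 2] → 10
+6 pad (align 8)
@16: ack [24B, align 8] → 40
@40: seq [4B, align 4] → 44
@44: src [2B, align 2] → 46
+2 pad (align 4)
@48: flags [4B, align 4] → 52
@52: checksum [2B, align 2] → 54
+2 pad (align 8)
@56: dst [8B, align 8] → 64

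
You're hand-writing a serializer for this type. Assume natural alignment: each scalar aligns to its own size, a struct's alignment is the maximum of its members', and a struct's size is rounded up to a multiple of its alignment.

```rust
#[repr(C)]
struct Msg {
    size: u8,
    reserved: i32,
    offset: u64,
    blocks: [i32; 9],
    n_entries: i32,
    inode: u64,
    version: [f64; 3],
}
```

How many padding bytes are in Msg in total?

0..1  size  (1B, 1-aligned)
1..4  -- padding (3B)
4..8  reserved  (4B, 4-aligned)
8..16  offset  (8B, 8-aligned)
16..52  blocks  (36B, 4-aligned)
52..56  n_entries  (4B, 4-aligned)
56..64  inode  (8B, 8-aligned)
64..88  version  (24B, 8-aligned)
sizeof = 88, alignof = 8
data bytes 85, size 88 → padding 3

3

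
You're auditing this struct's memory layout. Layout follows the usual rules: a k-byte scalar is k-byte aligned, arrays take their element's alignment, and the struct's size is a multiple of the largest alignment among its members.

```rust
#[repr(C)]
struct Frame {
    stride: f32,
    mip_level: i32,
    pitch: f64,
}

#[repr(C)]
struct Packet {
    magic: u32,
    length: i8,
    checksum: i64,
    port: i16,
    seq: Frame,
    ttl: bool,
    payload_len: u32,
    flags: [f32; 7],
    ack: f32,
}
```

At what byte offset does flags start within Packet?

Frame: stride at 0 (size 4, align 4) → ends 4; mip_level at 4 (size 4, align 4) → ends 8; pitch at 8 (size 8, align 8) → ends 16; total 16 bytes, alignment 8
magic at 0 (size 4, align 4) → ends 4
length at 4 (size 1, align 1) → ends 5
pad 3 to align 8 for checksum
checksum at 8 (size 8, align 8) → ends 16
port at 16 (size 2, align 2) → ends 18
pad 6 to align 8 for seq
seq at 24 (size 16, align 8) → ends 40
ttl at 40 (size 1, align 1) → ends 41
pad 3 to align 4 for payload_len
payload_len at 44 (size 4, align 4) → ends 48
flags at 48 (size 28, align 4) → ends 76

48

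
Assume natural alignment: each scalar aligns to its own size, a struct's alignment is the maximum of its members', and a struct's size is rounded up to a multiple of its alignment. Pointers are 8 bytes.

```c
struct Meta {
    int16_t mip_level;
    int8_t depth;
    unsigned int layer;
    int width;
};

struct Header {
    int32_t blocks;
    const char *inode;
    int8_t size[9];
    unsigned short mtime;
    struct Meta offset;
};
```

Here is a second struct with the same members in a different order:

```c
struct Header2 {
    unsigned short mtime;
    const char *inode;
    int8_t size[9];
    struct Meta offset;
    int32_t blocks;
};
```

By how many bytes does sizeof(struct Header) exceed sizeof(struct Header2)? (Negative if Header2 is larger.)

-8

Meta: @0: mip_level [2B, align 2] → 2; @2: depth [1B, align 1] → 3; +1 pad (align 4); @4: layer [4B, align 4] → 8; @8: width [4B, align 4] → 12; size 12, align 4
@0: blocks [4B, align 4] → 4
+4 pad (align 8)
@8: inode [8B, align 8] → 16
@16: size [9B, align 1] → 25
+1 pad (align 2)
@26: mtime [2B, align 2] → 28
@28: offset [12B, align 4] → 40
size 40, align 8
— Header2 —
@0: mtime [2B, align 2] → 2
+6 pad (align 8)
@8: inode [8B, align 8] → 16
@16: size [9B, align 1] → 25
+3 pad (align 4)
@28: offset [12B, align 4] → 40
@40: blocks [4B, align 4] → 44
+4 tail pad (align 8)
size 48, align 8
40 − 48 = -8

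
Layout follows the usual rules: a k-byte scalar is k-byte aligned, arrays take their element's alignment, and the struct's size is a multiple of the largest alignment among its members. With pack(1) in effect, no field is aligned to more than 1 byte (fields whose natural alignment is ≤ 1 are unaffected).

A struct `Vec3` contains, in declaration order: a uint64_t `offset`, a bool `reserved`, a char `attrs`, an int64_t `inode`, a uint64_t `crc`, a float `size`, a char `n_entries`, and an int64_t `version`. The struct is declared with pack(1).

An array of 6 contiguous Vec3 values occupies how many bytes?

@0: offset [8B, align 1] → 8
@8: reserved [1B, align 1] → 9
@9: attrs [1B, align 1] → 10
@10: inode [8B, align 1] → 18
@18: crc [8B, align 1] → 26
@26: size [4B, align 1] → 30
@30: n_entries [1B, align 1] → 31
@31: version [8B, align 1] → 39
size 39, align 1
array of 6: 6 × 39 = 234

234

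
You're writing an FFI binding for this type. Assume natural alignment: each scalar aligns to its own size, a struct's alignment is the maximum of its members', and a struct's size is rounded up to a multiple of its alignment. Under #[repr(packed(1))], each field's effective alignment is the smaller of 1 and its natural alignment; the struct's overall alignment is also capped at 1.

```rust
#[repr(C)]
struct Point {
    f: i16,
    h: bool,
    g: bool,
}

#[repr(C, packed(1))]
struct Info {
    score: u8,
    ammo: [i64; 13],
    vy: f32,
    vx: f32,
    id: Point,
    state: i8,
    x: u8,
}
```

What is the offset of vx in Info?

109

Point: 0..2  f  (2B, 2-aligned); 2..3  h  (1B, 1-aligned); 3..4  g  (1B, 1-aligned); sizeof = 4, alignof = 2
0..1  score  (1B, 1-aligned)
1..105  ammo  (104B, 1-aligned)
105..109  vy  (4B, 1-aligned)
109..113  vx  (4B, 1-aligned)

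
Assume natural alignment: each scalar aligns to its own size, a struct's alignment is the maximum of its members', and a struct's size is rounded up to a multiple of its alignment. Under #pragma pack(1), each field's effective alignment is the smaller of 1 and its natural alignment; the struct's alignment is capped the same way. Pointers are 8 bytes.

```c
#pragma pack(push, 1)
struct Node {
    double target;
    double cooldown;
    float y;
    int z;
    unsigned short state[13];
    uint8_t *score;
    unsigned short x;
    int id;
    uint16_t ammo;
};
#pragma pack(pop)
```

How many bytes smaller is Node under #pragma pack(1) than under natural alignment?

14

natural layout:
  target at 0 (size 8, align 8) → ends 8
  cooldown at 8 (size 8, align 8) → ends 16
  y at 16 (size 4, align 4) → ends 20
  z at 20 (size 4, align 4) → ends 24
  state at 24 (size 26, align 2) → ends 50
  pad 6 to align 8 for score
  score at 56 (size 8, align 8) → ends 64
  x at 64 (size 2, align 2) → ends 66
  pad 2 to align 4 for id
  id at 68 (size 4, align 4) → ends 72
  ammo at 72 (size 2, align 2) → ends 74
  tail pad 6 to reach multiple of 8
  total 80 bytes, alignment 8
packed(1) layout:
  target at 0 (size 8, align 1) → ends 8
  cooldown at 8 (size 8, align 1) → ends 16
  y at 16 (size 4, align 1) → ends 20
  z at 20 (size 4, align 1) → ends 24
  state at 24 (size 26, align 1) → ends 50
  score at 50 (size 8, align 1) → ends 58
  x at 58 (size 2, align 1) → ends 60
  id at 60 (size 4, align 1) → ends 64
  ammo at 64 (size 2, align 1) → ends 66
  total 66 bytes, alignment 1
80 − 66 = 14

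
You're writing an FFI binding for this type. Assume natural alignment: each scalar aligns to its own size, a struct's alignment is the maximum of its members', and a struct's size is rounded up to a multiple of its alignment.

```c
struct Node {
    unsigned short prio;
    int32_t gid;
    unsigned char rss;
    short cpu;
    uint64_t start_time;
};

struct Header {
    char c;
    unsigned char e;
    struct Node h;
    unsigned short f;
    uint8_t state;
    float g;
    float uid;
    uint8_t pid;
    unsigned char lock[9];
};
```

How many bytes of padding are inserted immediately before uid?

Node: 0..2  prio  (2B, 2-aligned); 2..4  -- padding (2B); 4..8  gid  (4B, 4-aligned); 8..9  rss  (1B, 1-aligned); 9..10  -- padding (1B); 10..12  cpu  (2B, 2-aligned); 12..16  -- padding (4B); 16..24  start_time  (8B, 8-aligned); sizeof = 24, alignof = 8
0..1  c  (1B, 1-aligned)
1..2  e  (1B, 1-aligned)
2..8  -- padding (6B)
8..32  h  (24B, 8-aligned)
32..34  f  (2B, 2-aligned)
34..35  state  (1B, 1-aligned)
35..36  -- padding (1B)
36..40  g  (4B, 4-aligned)
40..44  uid  (4B, 4-aligned)

0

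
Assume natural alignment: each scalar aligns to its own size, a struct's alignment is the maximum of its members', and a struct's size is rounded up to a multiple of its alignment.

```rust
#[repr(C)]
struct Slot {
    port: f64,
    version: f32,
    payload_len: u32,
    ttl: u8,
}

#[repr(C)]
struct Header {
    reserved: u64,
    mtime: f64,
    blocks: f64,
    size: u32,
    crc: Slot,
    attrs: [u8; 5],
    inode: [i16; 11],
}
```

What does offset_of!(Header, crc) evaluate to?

32

Slot: 0..8  port  (8B, 8-aligned); 8..12  version  (4B, 4-aligned); 12..16  payload_len  (4B, 4-aligned); 16..17  ttl  (1B, 1-aligned); 17..24  -- tail padding (7B); sizeof = 24, alignof = 8
0..8  reserved  (8B, 8-aligned)
8..16  mtime  (8B, 8-aligned)
16..24  blocks  (8B, 8-aligned)
24..28  size  (4B, 4-aligned)
28..32  -- padding (4B)
32..56  crc  (24B, 8-aligned)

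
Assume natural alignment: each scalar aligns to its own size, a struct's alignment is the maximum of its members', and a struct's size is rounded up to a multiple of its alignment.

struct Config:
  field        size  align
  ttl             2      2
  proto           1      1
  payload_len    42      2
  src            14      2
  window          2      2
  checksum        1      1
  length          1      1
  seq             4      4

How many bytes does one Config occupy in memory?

@0: ttl [2B, align 2] → 2
@2: proto [1B, align 1] → 3
+1 pad (align 2)
@4: payload_len [42B, align 2] → 46
@46: src [14B, align 2] → 60
@60: window [2B, align 2] → 62
@62: checksum [1B, align 1] → 63
@63: length [1B, align 1] → 64
@64: seq [4B, align 4] → 68
size 68, align 4

68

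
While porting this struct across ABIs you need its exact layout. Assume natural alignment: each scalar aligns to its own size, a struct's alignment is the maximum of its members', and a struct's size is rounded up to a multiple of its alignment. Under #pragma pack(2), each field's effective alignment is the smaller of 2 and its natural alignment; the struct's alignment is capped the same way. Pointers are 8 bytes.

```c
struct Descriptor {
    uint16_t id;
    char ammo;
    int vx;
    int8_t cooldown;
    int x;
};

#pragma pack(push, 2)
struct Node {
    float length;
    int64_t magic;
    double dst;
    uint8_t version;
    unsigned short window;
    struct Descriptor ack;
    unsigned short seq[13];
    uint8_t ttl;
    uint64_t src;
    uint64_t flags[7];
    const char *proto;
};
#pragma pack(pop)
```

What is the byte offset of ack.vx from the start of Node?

Descriptor: @0: id [2B, align 2] → 2; @2: ammo [1B, align 1] → 3; +1 pad (align 4); @4: vx [4B, align 4] → 8; @8: cooldown [1B, align 1] → 9; +3 pad (align 4); @12: x [4B, align 4] → 16; size 16, align 4
@0: length [4B, align 2] → 4
@4: magic [8B, align 2] → 12
@12: dst [8B, align 2] → 20
@20: version [1B, align 1] → 21
+1 pad (align 2)
@22: window [2B, align 2] → 24
@24: ack [16B, align 2] → 40
within Descriptor: vx at 4
24 + 4 = 28

28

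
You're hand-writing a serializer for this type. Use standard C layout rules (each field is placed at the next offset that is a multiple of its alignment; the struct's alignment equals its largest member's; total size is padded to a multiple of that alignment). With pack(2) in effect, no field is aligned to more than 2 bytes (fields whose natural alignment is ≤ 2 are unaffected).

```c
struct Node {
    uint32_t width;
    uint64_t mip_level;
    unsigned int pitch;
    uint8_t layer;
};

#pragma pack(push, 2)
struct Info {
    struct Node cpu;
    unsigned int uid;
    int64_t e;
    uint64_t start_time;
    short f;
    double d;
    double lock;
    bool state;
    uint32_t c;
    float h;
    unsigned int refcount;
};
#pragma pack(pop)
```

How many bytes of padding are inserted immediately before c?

1

Node: @0: width [4B, align 4] → 4; +4 pad (align 8); @8: mip_level [8B, align 8] → 16; @16: pitch [4B, align 4] → 20; @20: layer [1B, align 1] → 21; +3 tail pad (align 8); size 24, align 8
@0: cpu [24B, align 2] → 24
@24: uid [4B, align 2] → 28
@28: e [8B, align 2] → 36
@36: start_time [8B, align 2] → 44
@44: f [2B, align 2] → 46
@46: d [8B, align 2] → 54
@54: lock [8B, align 2] → 62
@62: state [1B, align 1] → 63
+1 pad (align 2)
@64: c [4B, align 2] → 68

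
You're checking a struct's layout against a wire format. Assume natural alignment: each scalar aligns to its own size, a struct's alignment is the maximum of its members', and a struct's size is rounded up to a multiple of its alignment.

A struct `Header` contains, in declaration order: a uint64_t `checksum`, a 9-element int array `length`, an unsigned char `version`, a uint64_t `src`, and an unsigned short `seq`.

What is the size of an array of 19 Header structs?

checksum at 0 (size 8, align 8) → ends 8
length at 8 (size 36, align 4) → ends 44
version at 44 (size 1, align 1) → ends 45
pad 3 to align 8 for src
src at 48 (size 8, align 8) → ends 56
seq at 56 (size 2, align 2) → ends 58
tail pad 6 to reach multiple of 8
total 64 bytes, alignment 8
array of 19: 19 × 64 = 1216

1216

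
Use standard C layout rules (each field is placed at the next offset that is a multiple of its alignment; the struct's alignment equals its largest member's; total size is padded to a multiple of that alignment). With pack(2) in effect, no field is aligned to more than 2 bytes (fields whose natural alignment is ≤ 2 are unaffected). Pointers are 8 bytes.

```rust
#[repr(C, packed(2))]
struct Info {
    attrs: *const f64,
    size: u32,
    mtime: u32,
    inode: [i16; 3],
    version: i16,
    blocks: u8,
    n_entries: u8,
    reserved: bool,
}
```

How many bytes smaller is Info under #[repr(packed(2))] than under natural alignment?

4

natural layout:
  @0: attrs [8B, align 8] → 8
  @8: size [4B, align 4] → 12
  @12: mtime [4B, align 4] → 16
  @16: inode [6B, align 2] → 22
  @22: version [2B, align 2] → 24
  @24: blocks [1B, align 1] → 25
  @25: n_entries [1B, align 1] → 26
  @26: reserved [1B, align 1] → 27
  +5 tail pad (align 8)
  size 32, align 8
packed(2) layout:
  @0: attrs [8B, align 2] → 8
  @8: size [4B, align 2] → 12
  @12: mtime [4B, align 2] → 16
  @16: inode [6B, align 2] → 22
  @22: version [2B, align 2] → 24
  @24: blocks [1B, align 1] → 25
  @25: n_entries [1B, align 1] → 26
  @26: reserved [1B, align 1] → 27
  +1 tail pad (align 2)
  size 28, align 2
32 − 28 = 4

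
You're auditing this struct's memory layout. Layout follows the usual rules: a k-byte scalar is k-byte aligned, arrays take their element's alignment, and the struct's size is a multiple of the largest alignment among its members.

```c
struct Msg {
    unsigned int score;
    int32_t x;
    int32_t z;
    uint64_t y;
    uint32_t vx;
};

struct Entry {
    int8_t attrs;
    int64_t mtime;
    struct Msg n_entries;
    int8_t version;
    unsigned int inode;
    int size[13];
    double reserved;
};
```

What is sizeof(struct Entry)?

Msg: @0: score [4B, align 4] → 4; @4: x [4B, align 4] → 8; @8: z [4B, align 4] → 12; +4 pad (align 8); @16: y [8B, align 8] → 24; @24: vx [4B, align 4] → 28; +4 tail pad (align 8); size 32, align 8
@0: attrs [1B, align 1] → 1
+7 pad (align 8)
@8: mtime [8B, align 8] → 16
@16: n_entries [32B, align 8] → 48
@48: version [1B, align 1] → 49
+3 pad (align 4)
@52: inode [4B, align 4] → 56
@56: size [52B, align 4] → 108
+4 pad (align 8)
@112: reserved [8B, align 8] → 120
size 120, align 8

120 bytes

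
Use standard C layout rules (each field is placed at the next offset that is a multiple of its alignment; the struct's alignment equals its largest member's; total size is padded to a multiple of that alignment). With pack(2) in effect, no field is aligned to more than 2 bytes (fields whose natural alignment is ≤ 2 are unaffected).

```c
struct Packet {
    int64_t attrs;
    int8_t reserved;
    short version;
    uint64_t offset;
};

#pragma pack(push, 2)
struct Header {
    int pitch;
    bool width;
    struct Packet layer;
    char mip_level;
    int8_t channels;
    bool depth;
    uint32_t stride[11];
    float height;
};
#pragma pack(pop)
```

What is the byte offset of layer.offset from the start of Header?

Packet: @0: attrs [8B, align 8] → 8; @8: reserved [1B, align 1] → 9; +1 pad (align 2); @10: version [2B, align 2] → 12; +4 pad (align 8); @16: offset [8B, align 8] → 24; size 24, align 8
@0: pitch [4B, align 2] → 4
@4: width [1B, align 1] → 5
+1 pad (align 2)
@6: layer [24B, align 2] → 30
within Packet: offset at 16
6 + 16 = 22

22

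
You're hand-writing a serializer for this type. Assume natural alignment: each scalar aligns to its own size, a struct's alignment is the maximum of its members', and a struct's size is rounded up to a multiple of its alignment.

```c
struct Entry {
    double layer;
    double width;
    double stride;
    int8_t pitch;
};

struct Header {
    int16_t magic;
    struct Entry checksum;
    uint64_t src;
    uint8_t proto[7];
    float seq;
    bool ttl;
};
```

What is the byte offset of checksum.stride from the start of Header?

24

Entry: 0..8  layer  (8B, 8-aligned); 8..16  width  (8B, 8-aligned); 16..24  stride  (8B, 8-aligned); 24..25  pitch  (1B, 1-aligned); 25..32  -- tail padding (7B); sizeof = 32, alignof = 8
0..2  magic  (2B, 2-aligned)
2..8  -- padding (6B)
8..40  checksum  (32B, 8-aligned)
within Entry: stride at 16
8 + 16 = 24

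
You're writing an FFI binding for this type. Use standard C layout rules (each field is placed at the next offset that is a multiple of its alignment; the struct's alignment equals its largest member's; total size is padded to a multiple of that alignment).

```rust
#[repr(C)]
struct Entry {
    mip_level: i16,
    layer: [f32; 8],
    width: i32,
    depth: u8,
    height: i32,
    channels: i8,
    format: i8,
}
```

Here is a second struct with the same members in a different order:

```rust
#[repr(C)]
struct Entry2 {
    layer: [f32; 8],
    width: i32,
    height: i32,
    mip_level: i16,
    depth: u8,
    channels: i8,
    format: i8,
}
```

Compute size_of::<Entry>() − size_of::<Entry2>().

4

@0: mip_level [2B, align 2] → 2
+2 pad (align 4)
@4: layer [32B, align 4] → 36
@36: width [4B, align 4] → 40
@40: depth [1B, align 1] → 41
+3 pad (align 4)
@44: height [4B, align 4] → 48
@48: channels [1B, align 1] → 49
@49: format [1B, align 1] → 50
+2 tail pad (align 4)
size 52, align 4
— Entry2 —
@0: layer [32B, align 4] → 32
@32: width [4B, align 4] → 36
@36: height [4B, align 4] → 40
@40: mip_level [2B, align 2] → 42
@42: depth [1B, align 1] → 43
@43: channels [1B, align 1] → 44
@44: format [1B, align 1] → 45
+3 tail pad (align 4)
size 48, align 4
52 − 48 = 4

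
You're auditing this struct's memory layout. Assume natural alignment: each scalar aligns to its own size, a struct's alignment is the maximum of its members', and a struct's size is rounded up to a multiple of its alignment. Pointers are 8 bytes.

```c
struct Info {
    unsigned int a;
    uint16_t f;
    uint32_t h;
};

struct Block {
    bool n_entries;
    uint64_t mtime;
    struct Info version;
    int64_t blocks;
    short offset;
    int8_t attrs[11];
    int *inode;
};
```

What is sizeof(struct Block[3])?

192

Info: a at 0 (size 4, align 4) → ends 4; f at 4 (size 2, align 2) → ends 6; pad 2 to align 4 for h; h at 8 (size 4, align 4) → ends 12; total 12 bytes, alignment 4
n_entries at 0 (size 1, align 1) → ends 1
pad 7 to align 8 for mtime
mtime at 8 (size 8, align 8) → ends 16
version at 16 (size 12, align 4) → ends 28
pad 4 to align 8 for blocks
blocks at 32 (size 8, align 8) → ends 40
offset at 40 (size 2, align 2) → ends 42
attrs at 42 (size 11, align 1) → ends 53
pad 3 to align 8 for inode
inode at 56 (size 8, align 8) → ends 64
total 64 bytes, alignment 8
array of 3: 3 × 64 = 192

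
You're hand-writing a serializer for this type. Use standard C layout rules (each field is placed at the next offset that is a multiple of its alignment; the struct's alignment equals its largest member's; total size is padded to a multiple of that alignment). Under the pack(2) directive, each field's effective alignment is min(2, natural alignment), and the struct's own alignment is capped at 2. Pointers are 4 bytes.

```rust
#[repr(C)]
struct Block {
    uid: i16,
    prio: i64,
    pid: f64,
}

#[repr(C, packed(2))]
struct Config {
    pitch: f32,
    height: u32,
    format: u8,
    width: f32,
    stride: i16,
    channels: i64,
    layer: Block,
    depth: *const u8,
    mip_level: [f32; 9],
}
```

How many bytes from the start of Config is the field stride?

Block: uid at 0 (size 2, align 2) → ends 2; pad 6 to align 8 for prio; prio at 8 (size 8, align 8) → ends 16; pid at 16 (size 8, align 8) → ends 24; total 24 bytes, alignment 8
pitch at 0 (size 4, align 2) → ends 4
height at 4 (size 4, align 2) → ends 8
format at 8 (size 1, align 1) → ends 9
pad 1 to align 2 for width
width at 10 (size 4, align 2) → ends 14
stride at 14 (size 2, align 2) → ends 16

14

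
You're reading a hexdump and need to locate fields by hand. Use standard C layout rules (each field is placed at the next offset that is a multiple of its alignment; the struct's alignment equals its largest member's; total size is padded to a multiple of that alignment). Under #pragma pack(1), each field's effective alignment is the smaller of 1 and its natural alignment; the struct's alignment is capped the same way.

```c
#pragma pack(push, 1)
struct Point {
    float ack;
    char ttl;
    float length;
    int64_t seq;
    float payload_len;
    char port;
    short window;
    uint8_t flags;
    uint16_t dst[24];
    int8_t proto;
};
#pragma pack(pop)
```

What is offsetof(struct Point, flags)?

ack at 0 (size 4, align 1) → ends 4
ttl at 4 (size 1, align 1) → ends 5
length at 5 (size 4, align 1) → ends 9
seq at 9 (size 8, align 1) → ends 17
payload_len at 17 (size 4, align 1) → ends 21
port at 21 (size 1, align 1) → ends 22
window at 22 (size 2, align 1) → ends 24
flags at 24 (size 1, align 1) → ends 25

24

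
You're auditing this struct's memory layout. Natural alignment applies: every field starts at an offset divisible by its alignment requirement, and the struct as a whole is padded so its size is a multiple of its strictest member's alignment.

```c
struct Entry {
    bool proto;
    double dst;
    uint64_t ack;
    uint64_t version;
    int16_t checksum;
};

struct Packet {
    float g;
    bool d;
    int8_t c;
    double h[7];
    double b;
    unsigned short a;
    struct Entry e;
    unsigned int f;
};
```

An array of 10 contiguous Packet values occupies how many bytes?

Entry: proto at 0 (size 1, align 1) → ends 1; pad 7 to align 8 for dst; dst at 8 (size 8, align 8) → ends 16; ack at 16 (size 8, align 8) → ends 24; version at 24 (size 8, align 8) → ends 32; checksum at 32 (size 2, align 2) → ends 34; tail pad 6 to reach multiple of 8; total 40 bytes, alignment 8
g at 0 (size 4, align 4) → ends 4
d at 4 (size 1, align 1) → ends 5
c at 5 (size 1, align 1) → ends 6
pad 2 to align 8 for h
h at 8 (size 56, align 8) → ends 64
b at 64 (size 8, align 8) → ends 72
a at 72 (size 2, align 2) → ends 74
pad 6 to align 8 for e
e at 80 (size 40, align 8) → ends 120
f at 120 (size 4, align 4) → ends 124
tail pad 4 to reach multiple of 8
total 128 bytes, alignment 8
array of 10: 10 × 128 = 1280

1280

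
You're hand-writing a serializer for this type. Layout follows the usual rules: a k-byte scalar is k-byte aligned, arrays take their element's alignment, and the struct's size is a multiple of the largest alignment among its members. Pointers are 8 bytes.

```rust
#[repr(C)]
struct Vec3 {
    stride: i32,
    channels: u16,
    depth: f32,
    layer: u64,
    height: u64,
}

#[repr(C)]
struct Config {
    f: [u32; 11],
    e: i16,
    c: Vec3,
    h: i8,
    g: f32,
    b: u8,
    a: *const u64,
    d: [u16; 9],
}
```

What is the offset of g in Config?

84

Vec3: 0..4  stride  (4B, 4-aligned); 4..6  channels  (2B, 2-aligned); 6..8  -- padding (2B); 8..12  depth  (4B, 4-aligned); 12..16  -- padding (4B); 16..24  layer  (8B, 8-aligned); 24..32  height  (8B, 8-aligned); sizeof = 32, alignof = 8
0..44  f  (44B, 4-aligned)
44..46  e  (2B, 2-aligned)
46..48  -- padding (2B)
48..80  c  (32B, 8-aligned)
80..81  h  (1B, 1-aligned)
81..84  -- padding (3B)
84..88  g  (4B, 4-aligned)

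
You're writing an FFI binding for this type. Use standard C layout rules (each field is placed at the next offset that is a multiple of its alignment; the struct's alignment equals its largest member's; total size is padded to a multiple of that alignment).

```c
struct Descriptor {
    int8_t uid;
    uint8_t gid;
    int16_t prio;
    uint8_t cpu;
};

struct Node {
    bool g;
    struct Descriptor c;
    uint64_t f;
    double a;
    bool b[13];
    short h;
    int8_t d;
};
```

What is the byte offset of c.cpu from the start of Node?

Descriptor: @0: uid [1B, align 1] → 1; @1: gid [1B, align 1] → 2; @2: prio [2B, align 2] → 4; @4: cpu [1B, align 1] → 5; +1 tail pad (align 2); size 6, align 2
@0: g [1B, align 1] → 1
+1 pad (align 2)
@2: c [6B, align 2] → 8
within Descriptor: cpu at 4
2 + 4 = 6

6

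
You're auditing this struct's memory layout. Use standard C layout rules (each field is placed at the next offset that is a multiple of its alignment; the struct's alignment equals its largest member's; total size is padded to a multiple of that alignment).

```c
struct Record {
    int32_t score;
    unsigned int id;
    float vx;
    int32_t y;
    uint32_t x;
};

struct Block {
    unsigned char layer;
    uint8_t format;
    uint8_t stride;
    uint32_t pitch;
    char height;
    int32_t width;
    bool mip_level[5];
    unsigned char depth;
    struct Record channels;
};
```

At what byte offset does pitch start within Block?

4

Record: score at 0 (size 4, align 4) → ends 4; id at 4 (size 4, align 4) → ends 8; vx at 8 (size 4, align 4) → ends 12; y at 12 (size 4, align 4) → ends 16; x at 16 (size 4, align 4) → ends 20; total 20 bytes, alignment 4
layer at 0 (size 1, align 1) → ends 1
format at 1 (size 1, align 1) → ends 2
stride at 2 (size 1, align 1) → ends 3
pad 1 to align 4 for pitch
pitch at 4 (size 4, align 4) → ends 8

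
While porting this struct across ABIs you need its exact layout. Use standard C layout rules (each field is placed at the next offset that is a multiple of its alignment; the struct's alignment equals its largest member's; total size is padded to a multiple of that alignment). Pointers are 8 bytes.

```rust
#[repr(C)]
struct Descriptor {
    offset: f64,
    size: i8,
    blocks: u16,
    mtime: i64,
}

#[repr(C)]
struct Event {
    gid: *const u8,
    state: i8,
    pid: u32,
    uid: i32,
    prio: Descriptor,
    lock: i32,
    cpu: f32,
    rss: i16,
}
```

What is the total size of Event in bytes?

Descriptor: 0..8  offset  (8B, 8-aligned); 8..9  size  (1B, 1-aligned); 9..10  -- padding (1B); 10..12  blocks  (2B, 2-aligned); 12..16  -- padding (4B); 16..24  mtime  (8B, 8-aligned); sizeof = 24, alignof = 8
0..8  gid  (8B, 8-aligned)
8..9  state  (1B, 1-aligned)
9..12  -- padding (3B)
12..16  pid  (4B, 4-aligned)
16..20  uid  (4B, 4-aligned)
20..24  -- padding (4B)
24..48  prio  (24B, 8-aligned)
48..52  lock  (4B, 4-aligned)
52..56  cpu  (4B, 4-aligned)
56..58  rss  (2B, 2-aligned)
58..64  -- tail padding (6B)
sizeof = 64, alignof = 8

64 bytes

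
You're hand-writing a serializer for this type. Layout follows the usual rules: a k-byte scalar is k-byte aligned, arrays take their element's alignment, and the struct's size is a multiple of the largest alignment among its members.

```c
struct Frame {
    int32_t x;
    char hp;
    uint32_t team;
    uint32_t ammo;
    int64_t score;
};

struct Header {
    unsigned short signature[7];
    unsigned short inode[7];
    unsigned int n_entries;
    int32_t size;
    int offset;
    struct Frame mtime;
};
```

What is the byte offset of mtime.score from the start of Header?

56

Frame: 0..4  x  (4B, 4-aligned); 4..5  hp  (1B, 1-aligned); 5..8  -- padding (3B); 8..12  team  (4B, 4-aligned); 12..16  ammo  (4B, 4-aligned); 16..24  score  (8B, 8-aligned); sizeof = 24, alignof = 8
0..14  signature  (14B, 2-aligned)
14..28  inode  (14B, 2-aligned)
28..32  n_entries  (4B, 4-aligned)
32..36  size  (4B, 4-aligned)
36..40  offset  (4B, 4-aligned)
40..64  mtime  (24B, 8-aligned)
within Frame: score at 16
40 + 16 = 56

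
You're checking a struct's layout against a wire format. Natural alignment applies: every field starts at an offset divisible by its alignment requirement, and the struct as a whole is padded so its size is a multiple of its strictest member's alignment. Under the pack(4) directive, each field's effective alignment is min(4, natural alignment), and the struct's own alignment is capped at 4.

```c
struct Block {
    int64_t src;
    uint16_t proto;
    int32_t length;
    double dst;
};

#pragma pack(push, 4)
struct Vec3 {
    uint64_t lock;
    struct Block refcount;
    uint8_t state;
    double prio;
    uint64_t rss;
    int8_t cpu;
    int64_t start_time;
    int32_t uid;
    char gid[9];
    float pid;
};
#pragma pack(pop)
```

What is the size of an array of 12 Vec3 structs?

Block: src at 0 (size 8, align 8) → ends 8; proto at 8 (size 2, align 2) → ends 10; pad 2 to align 4 for length; length at 12 (size 4, align 4) → ends 16; dst at 16 (size 8, align 8) → ends 24; total 24 bytes, alignment 8
lock at 0 (size 8, align 4) → ends 8
refcount at 8 (size 24, align 4) → ends 32
state at 32 (size 1, align 1) → ends 33
pad 3 to align 4 for prio
prio at 36 (size 8, align 4) → ends 44
rss at 44 (size 8, align 4) → ends 52
cpu at 52 (size 1, align 1) → ends 53
pad 3 to align 4 for start_time
start_time at 56 (size 8, align 4) → ends 64
uid at 64 (size 4, align 4) → ends 68
gid at 68 (size 9, align 1) → ends 77
pad 3 to align 4 for pid
pid at 80 (size 4, align 4) → ends 84
total 84 bytes, alignment 4
array of 12: 12 × 84 = 1008

1008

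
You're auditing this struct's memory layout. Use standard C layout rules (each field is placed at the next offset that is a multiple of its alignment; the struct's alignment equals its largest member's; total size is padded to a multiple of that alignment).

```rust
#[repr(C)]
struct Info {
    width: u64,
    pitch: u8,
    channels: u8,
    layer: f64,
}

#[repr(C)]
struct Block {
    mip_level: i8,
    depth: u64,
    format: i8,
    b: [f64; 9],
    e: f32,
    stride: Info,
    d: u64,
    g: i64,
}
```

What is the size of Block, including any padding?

144 bytes

Info: width at 0 (size 8, align 8) → ends 8; pitch at 8 (size 1, align 1) → ends 9; channels at 9 (size 1, align 1) → ends 10; pad 6 to align 8 for layer; layer at 16 (size 8, align 8) → ends 24; total 24 bytes, alignment 8
mip_level at 0 (size 1, align 1) → ends 1
pad 7 to align 8 for depth
depth at 8 (size 8, align 8) → ends 16
format at 16 (size 1, align 1) → ends 17
pad 7 to align 8 for b
b at 24 (size 72, align 8) → ends 96
e at 96 (size 4, align 4) → ends 100
pad 4 to align 8 for stride
stride at 104 (size 24, align 8) → ends 128
d at 128 (size 8, align 8) → ends 136
g at 136 (size 8, align 8) → ends 144
total 144 bytes, alignment 8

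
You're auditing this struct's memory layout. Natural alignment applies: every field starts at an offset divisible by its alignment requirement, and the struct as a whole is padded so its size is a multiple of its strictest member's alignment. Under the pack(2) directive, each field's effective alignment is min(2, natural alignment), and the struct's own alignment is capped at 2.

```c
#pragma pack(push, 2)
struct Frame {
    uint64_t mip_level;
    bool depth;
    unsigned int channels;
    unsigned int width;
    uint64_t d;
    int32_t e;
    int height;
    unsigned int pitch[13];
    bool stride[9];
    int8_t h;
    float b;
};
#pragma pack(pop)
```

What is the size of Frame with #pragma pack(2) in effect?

@0: mip_level [8B, align 2] → 8
@8: depth [1B, align 1] → 9
+1 pad (align 2)
@10: channels [4B, align 2] → 14
@14: width [4B, align 2] → 18
@18: d [8B, align 2] → 26
@26: e [4B, align 2] → 30
@30: height [4B, align 2] → 34
@34: pitch [52B, align 2] → 86
@86: stride [9B, align 1] → 95
@95: h [1B, align 1] → 96
@96: b [4B, align 2] → 100
size 100, align 2

100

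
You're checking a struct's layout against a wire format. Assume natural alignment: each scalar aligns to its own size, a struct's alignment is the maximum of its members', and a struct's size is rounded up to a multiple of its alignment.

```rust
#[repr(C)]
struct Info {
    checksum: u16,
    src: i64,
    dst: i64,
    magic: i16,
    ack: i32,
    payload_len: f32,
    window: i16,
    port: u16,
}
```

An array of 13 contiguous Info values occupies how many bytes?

520

checksum at 0 (size 2, align 2) → ends 2
pad 6 to align 8 for src
src at 8 (size 8, align 8) → ends 16
dst at 16 (size 8, align 8) → ends 24
magic at 24 (size 2, align 2) → ends 26
pad 2 to align 4 for ack
ack at 28 (size 4, align 4) → ends 32
payload_len at 32 (size 4, align 4) → ends 36
window at 36 (size 2, align 2) → ends 38
port at 38 (size 2, align 2) → ends 40
total 40 bytes, alignment 8
array of 13: 13 × 40 = 520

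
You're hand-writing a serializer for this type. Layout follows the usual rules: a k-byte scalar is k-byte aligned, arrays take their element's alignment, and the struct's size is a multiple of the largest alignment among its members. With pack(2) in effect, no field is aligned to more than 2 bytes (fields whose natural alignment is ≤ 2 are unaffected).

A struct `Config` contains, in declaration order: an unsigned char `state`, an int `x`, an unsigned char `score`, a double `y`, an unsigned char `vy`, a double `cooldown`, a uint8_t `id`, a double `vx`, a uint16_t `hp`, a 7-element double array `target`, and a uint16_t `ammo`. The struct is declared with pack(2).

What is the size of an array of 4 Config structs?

384

0..1  state  (1B, 1-aligned)
1..2  -- padding (1B)
2..6  x  (4B, 2-aligned)
6..7  score  (1B, 1-aligned)
7..8  -- padding (1B)
8..16  y  (8B, 2-aligned)
16..17  vy  (1B, 1-aligned)
17..18  -- padding (1B)
18..26  cooldown  (8B, 2-aligned)
26..27  id  (1B, 1-aligned)
27..28  -- padding (1B)
28..36  vx  (8B, 2-aligned)
36..38  hp  (2B, 2-aligned)
38..94  target  (56B, 2-aligned)
94..96  ammo  (2B, 2-aligned)
sizeof = 96, alignof = 2
array of 4: 4 × 96 = 384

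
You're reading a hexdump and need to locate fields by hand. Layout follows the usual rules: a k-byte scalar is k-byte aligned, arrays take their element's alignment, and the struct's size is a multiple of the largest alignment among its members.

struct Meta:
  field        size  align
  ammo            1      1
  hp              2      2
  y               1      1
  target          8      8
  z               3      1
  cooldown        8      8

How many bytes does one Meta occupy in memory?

0..1  ammo  (1B, 1-aligned)
1..2  -- padding (1B)
2..4  hp  (2B, 2-aligned)
4..5  y  (1B, 1-aligned)
5..8  -- padding (3B)
8..16  target  (8B, 8-aligned)
16..19  z  (3B, 1-aligned)
19..24  -- padding (5B)
24..32  cooldown  (8B, 8-aligned)
sizeof = 32, alignof = 8

32 bytes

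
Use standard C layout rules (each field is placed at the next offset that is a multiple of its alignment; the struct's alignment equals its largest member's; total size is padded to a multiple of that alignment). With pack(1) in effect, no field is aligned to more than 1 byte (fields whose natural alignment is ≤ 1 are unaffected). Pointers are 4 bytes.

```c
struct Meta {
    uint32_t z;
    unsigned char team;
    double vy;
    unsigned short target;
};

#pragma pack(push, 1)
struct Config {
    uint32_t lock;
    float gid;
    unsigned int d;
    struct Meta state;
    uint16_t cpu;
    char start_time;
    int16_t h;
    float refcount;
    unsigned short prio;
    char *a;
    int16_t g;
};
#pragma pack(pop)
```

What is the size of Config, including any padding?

Meta: 0..4  z  (4B, 4-aligned); 4..5  team  (1B, 1-aligned); 5..8  -- padding (3B); 8..16  vy  (8B, 8-aligned); 16..18  target  (2B, 2-aligned); 18..24  -- tail padding (6B); sizeof = 24, alignof = 8
0..4  lock  (4B, 1-aligned)
4..8  gid  (4B, 1-aligned)
8..12  d  (4B, 1-aligned)
12..36  state  (24B, 1-aligned)
36..38  cpu  (2B, 1-aligned)
38..39  start_time  (1B, 1-aligned)
39..41  h  (2B, 1-aligned)
41..45  refcount  (4B, 1-aligned)
45..47  prio  (2B, 1-aligned)
47..51  a  (4B, 1-aligned)
51..53  g  (2B, 1-aligned)
sizeof = 53, alignof = 1

53 bytes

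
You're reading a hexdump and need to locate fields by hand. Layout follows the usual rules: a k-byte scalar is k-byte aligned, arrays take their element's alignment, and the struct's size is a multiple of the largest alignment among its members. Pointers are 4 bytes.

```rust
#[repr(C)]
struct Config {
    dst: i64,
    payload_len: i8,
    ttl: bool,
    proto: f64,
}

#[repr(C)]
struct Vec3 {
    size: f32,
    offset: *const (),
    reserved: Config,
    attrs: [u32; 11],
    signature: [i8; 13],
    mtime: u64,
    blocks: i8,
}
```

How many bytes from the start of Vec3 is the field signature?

Config: dst at 0 (size 8, align 8) → ends 8; payload_len at 8 (size 1, align 1) → ends 9; ttl at 9 (size 1, align 1) → ends 10; pad 6 to align 8 for proto; proto at 16 (size 8, align 8) → ends 24; total 24 bytes, alignment 8
size at 0 (size 4, align 4) → ends 4
offset at 4 (size 4, align 4) → ends 8
reserved at 8 (size 24, align 8) → ends 32
attrs at 32 (size 44, align 4) → ends 76
signature at 76 (size 13, align 1) → ends 89

76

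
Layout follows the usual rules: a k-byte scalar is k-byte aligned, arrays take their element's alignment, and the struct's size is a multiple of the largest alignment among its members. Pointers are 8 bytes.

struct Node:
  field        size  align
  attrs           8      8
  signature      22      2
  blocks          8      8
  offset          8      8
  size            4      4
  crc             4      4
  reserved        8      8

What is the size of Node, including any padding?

64

attrs at 0 (size 8, align 8) → ends 8
signature at 8 (size 22, align 2) → ends 30
pad 2 to align 8 for blocks
blocks at 32 (size 8, align 8) → ends 40
offset at 40 (size 8, align 8) → ends 48
size at 48 (size 4, align 4) → ends 52
crc at 52 (size 4, align 4) → ends 56
reserved at 56 (size 8, align 8) → ends 64
total 64 bytes, alignment 8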